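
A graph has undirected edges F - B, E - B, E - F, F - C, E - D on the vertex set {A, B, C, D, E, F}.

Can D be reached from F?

Yes

Explore from F.
Distance 1: reach B, C, E.
Distance 2: reach D.
Found D.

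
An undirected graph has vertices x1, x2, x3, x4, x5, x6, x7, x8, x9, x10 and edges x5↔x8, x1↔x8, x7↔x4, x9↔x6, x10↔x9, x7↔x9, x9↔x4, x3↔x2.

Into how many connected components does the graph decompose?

From x1: component {x1, x5, x8}.
From x2: component {x2, x3}.
From x4: component {x4, x6, x7, x9, x10}.
That's 3 components.

3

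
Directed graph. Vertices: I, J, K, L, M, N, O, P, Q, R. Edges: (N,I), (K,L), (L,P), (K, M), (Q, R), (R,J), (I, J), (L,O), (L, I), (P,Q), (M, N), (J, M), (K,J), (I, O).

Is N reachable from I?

Yes

Explore from I.
Distance 1: reach J, O.
Distance 2: reach M.
Distance 3: reach N.
Found N.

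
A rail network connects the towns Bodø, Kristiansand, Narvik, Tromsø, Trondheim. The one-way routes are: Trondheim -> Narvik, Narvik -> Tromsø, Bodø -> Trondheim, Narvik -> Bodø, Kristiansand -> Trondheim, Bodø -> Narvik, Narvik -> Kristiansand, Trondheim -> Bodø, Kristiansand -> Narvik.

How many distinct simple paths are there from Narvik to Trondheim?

Narvik→Bodø→Trondheim
Narvik→Kristiansand→Trondheim

2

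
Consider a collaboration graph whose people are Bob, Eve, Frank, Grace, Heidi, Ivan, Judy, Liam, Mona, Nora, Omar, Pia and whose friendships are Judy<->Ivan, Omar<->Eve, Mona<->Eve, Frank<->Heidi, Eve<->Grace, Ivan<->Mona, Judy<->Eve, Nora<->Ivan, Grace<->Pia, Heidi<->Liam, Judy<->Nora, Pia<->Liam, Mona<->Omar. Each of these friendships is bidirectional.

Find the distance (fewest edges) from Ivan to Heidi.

Distance 0: Ivan.
Distance 1: Judy, Mona, Nora.
Distance 2: Eve, Omar.
Distance 3: Grace.
Distance 4: Pia.
Distance 5: Liam.
Distance 6: Heidi — contains Heidi.

6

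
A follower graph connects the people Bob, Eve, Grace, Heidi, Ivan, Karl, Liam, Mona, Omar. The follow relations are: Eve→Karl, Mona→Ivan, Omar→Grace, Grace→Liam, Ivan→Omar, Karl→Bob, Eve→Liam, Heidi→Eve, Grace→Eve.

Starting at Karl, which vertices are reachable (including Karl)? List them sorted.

Bob, Karl

Start at Karl.
Its neighbours: Bob.
Nothing further is reachable.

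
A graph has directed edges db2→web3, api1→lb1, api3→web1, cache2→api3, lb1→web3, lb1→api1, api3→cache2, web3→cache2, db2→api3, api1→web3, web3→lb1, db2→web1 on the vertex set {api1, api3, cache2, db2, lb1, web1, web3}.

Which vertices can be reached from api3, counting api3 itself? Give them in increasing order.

Start at api3.
Its neighbours: cache2, web1.
Nothing further is reachable.

api3, cache2, web1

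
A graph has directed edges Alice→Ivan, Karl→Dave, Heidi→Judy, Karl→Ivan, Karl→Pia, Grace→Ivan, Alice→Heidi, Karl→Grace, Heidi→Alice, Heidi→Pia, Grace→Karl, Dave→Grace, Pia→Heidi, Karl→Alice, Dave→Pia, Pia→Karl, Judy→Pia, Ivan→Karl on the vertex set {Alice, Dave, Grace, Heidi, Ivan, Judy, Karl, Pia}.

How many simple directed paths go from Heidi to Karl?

Heidi→Alice→Ivan→Karl
Heidi→Judy→Pia→Karl
Heidi→Pia→Karl

3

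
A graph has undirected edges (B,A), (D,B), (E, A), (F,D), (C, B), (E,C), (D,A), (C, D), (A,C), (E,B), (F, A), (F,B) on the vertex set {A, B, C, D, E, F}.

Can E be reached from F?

Yes

Explore from F.
Distance 1: reach A, B, D.
Distance 2: reach C, E.
Found E.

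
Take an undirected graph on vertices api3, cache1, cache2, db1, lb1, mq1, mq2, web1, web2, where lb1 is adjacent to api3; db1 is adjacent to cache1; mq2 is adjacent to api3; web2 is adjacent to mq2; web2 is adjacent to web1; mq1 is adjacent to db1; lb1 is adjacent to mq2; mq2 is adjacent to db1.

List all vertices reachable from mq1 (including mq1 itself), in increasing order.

api3, cache1, db1, lb1, mq1, mq2, web1, web2

Start at mq1.
Its neighbours: db1.
Then their neighbours: cache1, mq2.
Then next layer: api3, lb1, web2.
Then next layer: web1.
Nothing further is reachable.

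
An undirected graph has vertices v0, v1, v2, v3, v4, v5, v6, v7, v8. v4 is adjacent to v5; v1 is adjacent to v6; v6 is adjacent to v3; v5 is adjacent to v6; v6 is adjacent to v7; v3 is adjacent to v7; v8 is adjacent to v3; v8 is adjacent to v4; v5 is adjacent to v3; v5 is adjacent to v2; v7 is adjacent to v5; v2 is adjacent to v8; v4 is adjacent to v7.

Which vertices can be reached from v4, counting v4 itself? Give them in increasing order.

v1, v2, v3, v4, v5, v6, v7, v8

Start at v4.
Its neighbours: v5, v7, v8.
Then their neighbours: v2, v3, v6.
Then next layer: v1.
Nothing further is reachable.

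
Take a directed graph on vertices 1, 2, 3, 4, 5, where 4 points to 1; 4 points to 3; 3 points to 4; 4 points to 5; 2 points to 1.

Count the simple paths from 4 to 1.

4→1

1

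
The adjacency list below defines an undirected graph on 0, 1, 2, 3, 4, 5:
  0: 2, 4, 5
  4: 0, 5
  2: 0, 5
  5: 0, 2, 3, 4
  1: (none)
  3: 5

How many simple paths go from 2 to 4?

2–0–4
2–0–5–4
2–5–0–4
2–5–4

4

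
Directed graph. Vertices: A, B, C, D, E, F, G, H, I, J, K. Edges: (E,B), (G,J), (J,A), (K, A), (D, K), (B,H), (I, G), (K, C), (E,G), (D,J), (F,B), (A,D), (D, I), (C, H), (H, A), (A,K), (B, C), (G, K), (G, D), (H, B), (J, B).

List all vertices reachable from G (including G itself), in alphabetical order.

A, B, C, D, G, H, I, J, K

Start at G.
Its neighbours: D, J, K.
Then their neighbours: A, B, C, I.
Then next layer: H.
Nothing further is reachable.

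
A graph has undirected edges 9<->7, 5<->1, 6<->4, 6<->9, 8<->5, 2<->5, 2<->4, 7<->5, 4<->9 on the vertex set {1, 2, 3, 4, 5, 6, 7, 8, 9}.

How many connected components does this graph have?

2

From 1: component {1, 2, 4, 5, 6, 7, 8, 9}.
From 3: component {3}.
That's 2 components.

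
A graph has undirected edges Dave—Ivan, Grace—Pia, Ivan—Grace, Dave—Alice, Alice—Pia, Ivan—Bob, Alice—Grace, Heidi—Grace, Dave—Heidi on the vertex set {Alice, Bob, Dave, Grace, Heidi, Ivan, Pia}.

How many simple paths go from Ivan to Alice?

6

Ivan–Dave–Alice
Ivan–Dave–Heidi–Grace–Alice
Ivan–Dave–Heidi–Grace–Pia–Alice
Ivan–Grace–Alice
Ivan–Grace–Heidi–Dave–Alice
Ivan–Grace–Pia–Alice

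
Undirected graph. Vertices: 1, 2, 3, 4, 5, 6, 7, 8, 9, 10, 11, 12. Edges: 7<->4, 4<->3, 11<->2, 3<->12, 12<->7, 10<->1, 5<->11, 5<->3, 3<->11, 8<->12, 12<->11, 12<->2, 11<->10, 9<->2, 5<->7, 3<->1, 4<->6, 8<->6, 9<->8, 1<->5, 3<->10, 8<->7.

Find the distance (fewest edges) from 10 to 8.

Distance 0: 10.
Distance 1: 1, 3, 11.
Distance 2: 2, 4, 5, 12.
Distance 3: 6, 7, 8, 9 — contains 8.

3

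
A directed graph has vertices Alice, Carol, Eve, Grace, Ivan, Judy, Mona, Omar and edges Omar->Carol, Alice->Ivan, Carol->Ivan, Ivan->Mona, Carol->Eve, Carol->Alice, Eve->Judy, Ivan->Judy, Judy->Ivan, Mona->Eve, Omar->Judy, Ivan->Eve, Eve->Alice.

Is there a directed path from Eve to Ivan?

Explore from Eve.
Distance 1: reach Alice, Judy.
Distance 2: reach Ivan.
Found Ivan.

Yes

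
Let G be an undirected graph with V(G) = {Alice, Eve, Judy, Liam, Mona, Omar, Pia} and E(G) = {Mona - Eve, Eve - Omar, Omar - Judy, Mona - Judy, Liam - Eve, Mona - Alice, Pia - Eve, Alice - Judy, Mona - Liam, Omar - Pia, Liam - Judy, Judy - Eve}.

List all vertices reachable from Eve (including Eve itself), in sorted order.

Alice, Eve, Judy, Liam, Mona, Omar, Pia

Start at Eve.
Its neighbours: Judy, Liam, Mona, Omar, Pia.
Then their neighbours: Alice.
Every vertex is now reached.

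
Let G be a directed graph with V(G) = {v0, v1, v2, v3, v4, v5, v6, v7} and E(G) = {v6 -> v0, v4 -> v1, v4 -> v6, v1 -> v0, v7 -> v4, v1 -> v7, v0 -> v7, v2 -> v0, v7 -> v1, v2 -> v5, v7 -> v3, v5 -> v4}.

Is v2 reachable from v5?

Explore from v5.
Distance 1: reach v4.
Distance 2: reach v1, v6.
Distance 3: reach v0, v7.
Distance 4: reach v3.
The search from v5 is exhausted; no directed path reaches v2.

No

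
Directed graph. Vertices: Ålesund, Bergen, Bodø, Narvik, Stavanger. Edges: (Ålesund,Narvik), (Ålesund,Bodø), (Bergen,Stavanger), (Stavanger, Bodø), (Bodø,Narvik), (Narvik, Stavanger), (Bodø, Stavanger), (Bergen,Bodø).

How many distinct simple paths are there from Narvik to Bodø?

Narvik→Stavanger→Bodø

1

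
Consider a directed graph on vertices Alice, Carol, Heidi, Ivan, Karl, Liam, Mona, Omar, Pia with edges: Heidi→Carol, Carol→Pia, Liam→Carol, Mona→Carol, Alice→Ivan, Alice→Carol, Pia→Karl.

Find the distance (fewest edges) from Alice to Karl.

3

Distance 0: Alice.
Distance 1: Carol, Ivan.
Distance 2: Pia.
Distance 3: Karl — contains Karl.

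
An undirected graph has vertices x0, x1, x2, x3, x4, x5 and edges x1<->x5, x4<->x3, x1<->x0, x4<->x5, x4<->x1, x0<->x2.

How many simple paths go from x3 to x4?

1

x3–x4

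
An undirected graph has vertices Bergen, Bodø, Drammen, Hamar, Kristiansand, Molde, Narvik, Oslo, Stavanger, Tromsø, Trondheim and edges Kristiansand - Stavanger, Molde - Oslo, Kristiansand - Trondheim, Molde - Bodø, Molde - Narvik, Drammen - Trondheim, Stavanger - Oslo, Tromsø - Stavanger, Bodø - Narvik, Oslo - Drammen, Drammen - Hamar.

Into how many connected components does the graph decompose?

2

From Bergen: component {Bergen}.
From Bodø: component {Bodø, Drammen, Hamar, Kristiansand, Molde, Narvik, Oslo, Stavanger, Tromsø, Trondheim}.
That's 2 components.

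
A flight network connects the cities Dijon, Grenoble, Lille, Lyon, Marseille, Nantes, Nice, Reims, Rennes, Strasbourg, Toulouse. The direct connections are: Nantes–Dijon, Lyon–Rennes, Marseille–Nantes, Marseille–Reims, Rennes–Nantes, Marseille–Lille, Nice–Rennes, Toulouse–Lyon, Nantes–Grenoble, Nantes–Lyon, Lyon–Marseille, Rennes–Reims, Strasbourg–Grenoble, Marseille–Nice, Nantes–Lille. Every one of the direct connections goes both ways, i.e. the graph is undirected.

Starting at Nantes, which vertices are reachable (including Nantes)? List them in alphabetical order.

Dijon, Grenoble, Lille, Lyon, Marseille, Nantes, Nice, Reims, Rennes, Strasbourg, Toulouse

Start at Nantes.
Its neighbours: Dijon, Grenoble, Lille, Lyon, Marseille, Rennes.
Then their neighbours: Nice, Reims, Strasbourg, Toulouse.
Every vertex is now reached.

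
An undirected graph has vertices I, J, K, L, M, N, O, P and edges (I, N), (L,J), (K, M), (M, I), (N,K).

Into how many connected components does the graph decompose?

4

From I: component {I, K, M, N}.
From J: component {J, L}.
From O: component {O}.
From P: component {P}.
That's 4 components.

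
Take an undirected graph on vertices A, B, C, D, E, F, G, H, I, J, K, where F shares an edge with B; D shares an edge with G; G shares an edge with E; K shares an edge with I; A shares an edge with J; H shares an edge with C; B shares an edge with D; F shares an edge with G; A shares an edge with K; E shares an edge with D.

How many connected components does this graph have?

From A: component {A, I, J, K}.
From B: component {B, D, E, F, G}.
From C: component {C, H}.
That's 3 components.

3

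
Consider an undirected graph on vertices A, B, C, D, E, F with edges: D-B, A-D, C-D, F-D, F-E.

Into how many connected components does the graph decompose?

From A: component {A, B, C, D, E, F}.
That's 1 component.

1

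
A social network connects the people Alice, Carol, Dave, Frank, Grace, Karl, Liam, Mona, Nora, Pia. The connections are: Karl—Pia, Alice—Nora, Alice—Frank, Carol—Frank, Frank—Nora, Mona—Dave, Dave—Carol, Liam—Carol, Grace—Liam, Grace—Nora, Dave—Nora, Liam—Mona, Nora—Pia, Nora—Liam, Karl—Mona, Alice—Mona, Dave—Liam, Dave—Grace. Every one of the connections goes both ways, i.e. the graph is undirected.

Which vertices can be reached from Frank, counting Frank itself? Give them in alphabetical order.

Start at Frank.
Its neighbours: Alice, Carol, Nora.
Then their neighbours: Dave, Grace, Liam, Mona, Pia.
Then next layer: Karl.
Every vertex is now reached.

Alice, Carol, Dave, Frank, Grace, Karl, Liam, Mona, Nora, Pia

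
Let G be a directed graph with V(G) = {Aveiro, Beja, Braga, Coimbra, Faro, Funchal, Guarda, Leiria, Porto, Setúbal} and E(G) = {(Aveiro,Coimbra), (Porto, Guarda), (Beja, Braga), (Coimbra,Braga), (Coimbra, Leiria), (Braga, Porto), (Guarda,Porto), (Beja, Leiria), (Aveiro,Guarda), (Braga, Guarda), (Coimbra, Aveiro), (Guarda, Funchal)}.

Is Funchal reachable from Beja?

Yes

Explore from Beja.
Distance 1: reach Braga, Leiria.
Distance 2: reach Guarda, Porto.
Distance 3: reach Funchal.
Found Funchal.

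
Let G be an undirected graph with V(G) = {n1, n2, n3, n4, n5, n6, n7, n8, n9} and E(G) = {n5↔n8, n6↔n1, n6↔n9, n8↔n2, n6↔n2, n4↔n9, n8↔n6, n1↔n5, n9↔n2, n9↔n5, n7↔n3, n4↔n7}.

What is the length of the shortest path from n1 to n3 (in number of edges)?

Distance 0: n1.
Distance 1: n5, n6.
Distance 2: n2, n8, n9.
Distance 3: n4.
Distance 4: n7.
Distance 5: n3 — contains n3.

5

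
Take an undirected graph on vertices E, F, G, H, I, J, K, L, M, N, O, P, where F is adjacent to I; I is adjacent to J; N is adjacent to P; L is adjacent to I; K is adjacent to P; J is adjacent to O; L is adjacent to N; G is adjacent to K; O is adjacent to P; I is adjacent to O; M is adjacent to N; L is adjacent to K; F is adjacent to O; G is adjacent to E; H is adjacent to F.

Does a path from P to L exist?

Explore from P.
Distance 1: reach K, N, O.
Distance 2: reach F, G, I, J, L, M.
Found L.

Yes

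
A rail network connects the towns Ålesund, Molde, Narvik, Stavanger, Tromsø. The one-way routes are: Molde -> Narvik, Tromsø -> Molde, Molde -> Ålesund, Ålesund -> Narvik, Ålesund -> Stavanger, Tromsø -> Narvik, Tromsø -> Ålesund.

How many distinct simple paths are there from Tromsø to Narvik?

Tromsø→Ålesund→Narvik
Tromsø→Molde→Ålesund→Narvik
Tromsø→Molde→Narvik
Tromsø→Narvik

4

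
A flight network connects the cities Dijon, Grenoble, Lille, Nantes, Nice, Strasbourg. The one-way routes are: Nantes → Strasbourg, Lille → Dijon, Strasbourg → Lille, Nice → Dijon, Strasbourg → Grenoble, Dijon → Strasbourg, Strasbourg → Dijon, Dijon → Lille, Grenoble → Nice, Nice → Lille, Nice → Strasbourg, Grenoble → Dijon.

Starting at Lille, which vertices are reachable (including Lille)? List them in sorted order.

Dijon, Grenoble, Lille, Nice, Strasbourg

Start at Lille.
Its neighbours: Dijon.
Then their neighbours: Strasbourg.
Then next layer: Grenoble.
Then next layer: Nice.
Nothing further is reachable.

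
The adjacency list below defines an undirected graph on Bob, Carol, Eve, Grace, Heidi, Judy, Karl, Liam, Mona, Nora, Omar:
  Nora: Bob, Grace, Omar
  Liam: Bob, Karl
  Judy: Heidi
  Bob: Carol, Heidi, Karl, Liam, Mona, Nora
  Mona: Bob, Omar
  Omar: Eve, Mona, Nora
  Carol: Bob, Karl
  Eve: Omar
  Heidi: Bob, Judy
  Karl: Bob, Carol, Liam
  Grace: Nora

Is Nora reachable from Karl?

Explore from Karl.
Distance 1: reach Bob, Carol, Liam.
Distance 2: reach Heidi, Mona, Nora.
Found Nora.

Yes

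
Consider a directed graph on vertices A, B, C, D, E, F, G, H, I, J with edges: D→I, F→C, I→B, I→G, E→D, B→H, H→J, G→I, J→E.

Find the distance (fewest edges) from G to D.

Distance 0: G.
Distance 1: I.
Distance 2: B.
Distance 3: H.
Distance 4: J.
Distance 5: E.
Distance 6: D — contains D.

6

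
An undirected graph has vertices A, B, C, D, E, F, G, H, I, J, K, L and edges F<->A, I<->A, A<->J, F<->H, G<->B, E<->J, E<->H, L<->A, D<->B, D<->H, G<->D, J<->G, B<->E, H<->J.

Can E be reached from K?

No

K has no edges, so nothing is reachable from it.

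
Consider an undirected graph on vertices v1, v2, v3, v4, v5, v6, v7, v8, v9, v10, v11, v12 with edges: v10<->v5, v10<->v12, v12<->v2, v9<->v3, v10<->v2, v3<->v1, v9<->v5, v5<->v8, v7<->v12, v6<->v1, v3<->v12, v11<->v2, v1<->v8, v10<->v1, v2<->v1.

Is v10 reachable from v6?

Explore from v6.
Distance 1: reach v1.
Distance 2: reach v2, v3, v8, v10.
Found v10.

Yes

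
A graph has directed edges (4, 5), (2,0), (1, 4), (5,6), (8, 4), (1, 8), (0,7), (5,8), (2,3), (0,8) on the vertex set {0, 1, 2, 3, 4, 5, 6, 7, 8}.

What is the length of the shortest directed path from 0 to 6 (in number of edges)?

Distance 0: 0.
Distance 1: 7, 8.
Distance 2: 4.
Distance 3: 5.
Distance 4: 6 — contains 6.

4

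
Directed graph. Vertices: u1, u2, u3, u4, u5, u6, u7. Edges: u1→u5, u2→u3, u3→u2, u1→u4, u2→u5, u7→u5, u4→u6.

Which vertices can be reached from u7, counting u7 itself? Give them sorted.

Start at u7.
Its neighbours: u5.
Nothing further is reachable.

u5, u7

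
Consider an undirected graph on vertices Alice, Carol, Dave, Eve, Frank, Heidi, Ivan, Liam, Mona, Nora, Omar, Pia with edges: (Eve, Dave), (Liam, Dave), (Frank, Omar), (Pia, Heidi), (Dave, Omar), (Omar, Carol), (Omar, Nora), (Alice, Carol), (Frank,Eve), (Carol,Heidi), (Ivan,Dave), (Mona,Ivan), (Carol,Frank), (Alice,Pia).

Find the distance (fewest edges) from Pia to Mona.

6

Distance 0: Pia.
Distance 1: Alice, Heidi.
Distance 2: Carol.
Distance 3: Frank, Omar.
Distance 4: Dave, Eve, Nora.
Distance 5: Ivan, Liam.
Distance 6: Mona — contains Mona.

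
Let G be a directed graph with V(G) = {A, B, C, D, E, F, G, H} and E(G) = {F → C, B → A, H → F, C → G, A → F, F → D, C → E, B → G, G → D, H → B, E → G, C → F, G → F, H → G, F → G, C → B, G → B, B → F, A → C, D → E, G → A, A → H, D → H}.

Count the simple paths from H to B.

H→B
H→F→C→B
H→F→C→E→G→B
H→F→C→G→B
H→F→D→E→G→A→C→B
H→F→D→E→G→B
H→F→G→A→C→B
H→F→G→B
H→G→A→C→B
H→G→A→F→C→B
H→G→B
H→G→F→C→B

12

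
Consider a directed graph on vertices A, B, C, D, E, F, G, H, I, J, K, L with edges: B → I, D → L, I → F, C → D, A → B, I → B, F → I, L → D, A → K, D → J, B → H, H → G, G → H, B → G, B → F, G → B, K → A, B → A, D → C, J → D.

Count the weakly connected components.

From A: component {A, B, F, G, H, I, K}.
From C: component {C, D, J, L}.
From E: component {E}.
That's 3 components.

3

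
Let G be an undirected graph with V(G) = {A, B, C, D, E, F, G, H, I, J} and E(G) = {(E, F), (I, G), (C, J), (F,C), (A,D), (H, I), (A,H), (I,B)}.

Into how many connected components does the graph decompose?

From A: component {A, B, D, G, H, I}.
From C: component {C, E, F, J}.
That's 2 components.

2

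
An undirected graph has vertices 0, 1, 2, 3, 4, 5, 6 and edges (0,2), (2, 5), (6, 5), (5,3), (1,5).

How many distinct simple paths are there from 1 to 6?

1–5–6

1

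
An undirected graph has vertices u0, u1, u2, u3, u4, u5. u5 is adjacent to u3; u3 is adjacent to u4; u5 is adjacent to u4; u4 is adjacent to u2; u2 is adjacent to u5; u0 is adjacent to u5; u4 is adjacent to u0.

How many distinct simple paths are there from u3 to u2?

u3–u4–u0–u5–u2
u3–u4–u2
u3–u4–u5–u2
u3–u5–u0–u4–u2
u3–u5–u2
u3–u5–u4–u2

6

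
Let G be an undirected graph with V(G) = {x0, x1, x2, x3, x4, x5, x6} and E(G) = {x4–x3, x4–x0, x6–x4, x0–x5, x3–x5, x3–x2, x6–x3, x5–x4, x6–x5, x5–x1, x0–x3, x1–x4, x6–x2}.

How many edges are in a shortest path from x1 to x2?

3

Distance 0: x1.
Distance 1: x4, x5.
Distance 2: x0, x3, x6.
Distance 3: x2 — contains x2.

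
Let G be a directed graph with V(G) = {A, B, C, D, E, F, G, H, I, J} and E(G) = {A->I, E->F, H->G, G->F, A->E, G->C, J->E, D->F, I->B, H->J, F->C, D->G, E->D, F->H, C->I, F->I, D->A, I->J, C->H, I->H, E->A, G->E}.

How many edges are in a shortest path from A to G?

Distance 0: A.
Distance 1: E, I.
Distance 2: B, D, F, H, J.
Distance 3: C, G — contains G.

3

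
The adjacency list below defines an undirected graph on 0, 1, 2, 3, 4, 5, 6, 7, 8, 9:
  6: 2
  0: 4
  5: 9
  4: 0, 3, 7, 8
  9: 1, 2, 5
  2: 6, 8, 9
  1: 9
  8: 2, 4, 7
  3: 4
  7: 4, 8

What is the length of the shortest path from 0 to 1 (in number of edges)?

5

Distance 0: 0.
Distance 1: 4.
Distance 2: 3, 7, 8.
Distance 3: 2.
Distance 4: 6, 9.
Distance 5: 1, 5 — contains 1.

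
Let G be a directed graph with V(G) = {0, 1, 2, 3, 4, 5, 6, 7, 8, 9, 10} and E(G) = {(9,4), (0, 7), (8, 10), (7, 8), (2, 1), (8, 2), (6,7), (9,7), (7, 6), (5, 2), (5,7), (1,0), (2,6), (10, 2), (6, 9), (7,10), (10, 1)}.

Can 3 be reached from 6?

Explore from 6.
Distance 1: reach 7, 9.
Distance 2: reach 4, 8, 10.
Distance 3: reach 1, 2.
Distance 4: reach 0.
The search from 6 is exhausted; no directed path reaches 3.

No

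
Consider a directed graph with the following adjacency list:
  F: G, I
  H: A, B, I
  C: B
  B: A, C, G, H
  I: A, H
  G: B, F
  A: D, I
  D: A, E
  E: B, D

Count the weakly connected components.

From A: component {A, B, C, D, E, F, G, H, I}.
That's 1 component.

1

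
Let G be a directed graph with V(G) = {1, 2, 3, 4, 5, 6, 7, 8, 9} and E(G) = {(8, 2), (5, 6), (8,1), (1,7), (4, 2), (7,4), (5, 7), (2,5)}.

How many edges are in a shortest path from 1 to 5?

Distance 0: 1.
Distance 1: 7.
Distance 2: 4.
Distance 3: 2.
Distance 4: 5 — contains 5.

4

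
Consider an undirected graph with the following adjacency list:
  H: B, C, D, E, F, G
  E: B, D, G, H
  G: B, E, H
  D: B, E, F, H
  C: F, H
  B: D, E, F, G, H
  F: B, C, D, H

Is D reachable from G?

Explore from G.
Distance 1: reach B, E, H.
Distance 2: reach C, D, F.
Found D.

Yes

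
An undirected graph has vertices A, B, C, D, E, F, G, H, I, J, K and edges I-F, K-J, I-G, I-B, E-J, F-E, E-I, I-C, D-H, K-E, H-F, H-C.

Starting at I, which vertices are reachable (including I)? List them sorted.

Start at I.
Its neighbours: B, C, E, F, G.
Then their neighbours: H, J, K.
Then next layer: D.
Nothing further is reachable.

B, C, D, E, F, G, H, I, J, K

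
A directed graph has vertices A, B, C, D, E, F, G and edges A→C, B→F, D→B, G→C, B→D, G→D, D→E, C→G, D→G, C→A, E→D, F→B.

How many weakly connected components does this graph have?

From A: component {A, B, C, D, E, F, G}.
That's 1 component.

1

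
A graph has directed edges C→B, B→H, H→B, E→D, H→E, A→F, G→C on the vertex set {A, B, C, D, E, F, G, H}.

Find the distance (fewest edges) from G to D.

Distance 0: G.
Distance 1: C.
Distance 2: B.
Distance 3: H.
Distance 4: E.
Distance 5: D — contains D.

5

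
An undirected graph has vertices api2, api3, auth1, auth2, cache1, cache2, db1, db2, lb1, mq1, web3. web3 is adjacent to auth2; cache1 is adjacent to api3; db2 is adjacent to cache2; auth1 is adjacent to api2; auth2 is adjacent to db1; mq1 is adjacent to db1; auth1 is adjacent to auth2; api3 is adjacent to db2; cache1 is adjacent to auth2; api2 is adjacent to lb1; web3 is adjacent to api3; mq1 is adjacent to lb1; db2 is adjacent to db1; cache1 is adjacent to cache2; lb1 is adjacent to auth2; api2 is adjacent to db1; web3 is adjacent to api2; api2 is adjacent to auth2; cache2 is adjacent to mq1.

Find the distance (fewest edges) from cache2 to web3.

3

Distance 0: cache2.
Distance 1: cache1, db2, mq1.
Distance 2: api3, auth2, db1, lb1.
Distance 3: api2, auth1, web3 — contains web3.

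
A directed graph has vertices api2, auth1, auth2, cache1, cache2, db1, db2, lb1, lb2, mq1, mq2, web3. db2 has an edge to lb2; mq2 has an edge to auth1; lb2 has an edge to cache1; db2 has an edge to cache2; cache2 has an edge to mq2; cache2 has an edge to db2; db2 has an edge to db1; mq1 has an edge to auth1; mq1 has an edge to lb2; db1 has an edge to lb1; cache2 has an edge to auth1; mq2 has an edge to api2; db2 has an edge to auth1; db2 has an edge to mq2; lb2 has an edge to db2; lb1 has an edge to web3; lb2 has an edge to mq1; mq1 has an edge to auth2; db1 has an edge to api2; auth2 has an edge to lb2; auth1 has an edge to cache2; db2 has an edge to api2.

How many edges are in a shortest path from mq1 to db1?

Distance 0: mq1.
Distance 1: auth1, auth2, lb2.
Distance 2: cache1, cache2, db2.
Distance 3: api2, db1, mq2 — contains db1.

3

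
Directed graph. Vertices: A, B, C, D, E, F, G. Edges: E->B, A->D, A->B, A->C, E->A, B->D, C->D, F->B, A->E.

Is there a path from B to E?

Explore from B.
Distance 1: reach D.
The search from B is exhausted; no directed path reaches E.

No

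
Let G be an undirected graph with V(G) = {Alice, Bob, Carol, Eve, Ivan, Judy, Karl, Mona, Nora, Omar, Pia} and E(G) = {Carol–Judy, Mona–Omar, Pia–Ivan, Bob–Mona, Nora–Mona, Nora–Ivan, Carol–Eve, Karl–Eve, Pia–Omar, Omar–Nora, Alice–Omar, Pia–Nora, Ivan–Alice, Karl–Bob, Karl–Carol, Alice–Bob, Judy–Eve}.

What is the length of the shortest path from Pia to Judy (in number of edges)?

6

Distance 0: Pia.
Distance 1: Ivan, Nora, Omar.
Distance 2: Alice, Mona.
Distance 3: Bob.
Distance 4: Karl.
Distance 5: Carol, Eve.
Distance 6: Judy — contains Judy.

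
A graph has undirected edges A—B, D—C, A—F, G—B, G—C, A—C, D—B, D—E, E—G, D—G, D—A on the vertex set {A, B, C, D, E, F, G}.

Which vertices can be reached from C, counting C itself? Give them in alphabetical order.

A, B, C, D, E, F, G

Start at C.
Its neighbours: A, D, G.
Then their neighbours: B, E, F.
Every vertex is now reached.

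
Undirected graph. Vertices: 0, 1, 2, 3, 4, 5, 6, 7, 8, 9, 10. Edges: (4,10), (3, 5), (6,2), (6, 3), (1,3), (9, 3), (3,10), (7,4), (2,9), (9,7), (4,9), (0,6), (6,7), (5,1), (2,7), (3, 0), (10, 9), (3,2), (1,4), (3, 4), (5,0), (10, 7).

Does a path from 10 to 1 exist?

Explore from 10.
Distance 1: reach 3, 4, 7, 9.
Distance 2: reach 0, 1, 2, 5, 6.
Found 1.

Yes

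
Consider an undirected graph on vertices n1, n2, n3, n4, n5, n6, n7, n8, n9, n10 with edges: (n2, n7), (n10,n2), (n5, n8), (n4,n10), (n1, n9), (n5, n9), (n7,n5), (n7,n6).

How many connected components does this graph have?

From n1: component {n1, n2, n4, n5, n6, n7, n8, n9, n10}.
From n3: component {n3}.
That's 2 components.

2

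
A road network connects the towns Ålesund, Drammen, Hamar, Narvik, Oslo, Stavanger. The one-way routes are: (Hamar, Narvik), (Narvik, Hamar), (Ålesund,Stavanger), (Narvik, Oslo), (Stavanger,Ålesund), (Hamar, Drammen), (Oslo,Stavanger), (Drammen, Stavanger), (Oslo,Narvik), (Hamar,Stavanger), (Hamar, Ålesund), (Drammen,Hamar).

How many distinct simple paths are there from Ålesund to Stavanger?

1

Ålesund→Stavanger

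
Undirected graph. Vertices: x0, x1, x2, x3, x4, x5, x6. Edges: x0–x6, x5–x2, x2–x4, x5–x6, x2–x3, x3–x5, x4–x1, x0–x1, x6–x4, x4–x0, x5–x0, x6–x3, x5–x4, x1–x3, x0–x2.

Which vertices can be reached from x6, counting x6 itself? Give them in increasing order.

Start at x6.
Its neighbours: x0, x3, x4, x5.
Then their neighbours: x1, x2.
Every vertex is now reached.

x0, x1, x2, x3, x4, x5, x6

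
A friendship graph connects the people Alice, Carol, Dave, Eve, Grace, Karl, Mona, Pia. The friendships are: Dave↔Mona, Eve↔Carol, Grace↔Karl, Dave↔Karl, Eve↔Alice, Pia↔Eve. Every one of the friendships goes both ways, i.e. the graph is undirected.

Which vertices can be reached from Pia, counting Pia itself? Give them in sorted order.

Start at Pia.
Its neighbours: Eve.
Then their neighbours: Alice, Carol.
Nothing further is reachable.

Alice, Carol, Eve, Pia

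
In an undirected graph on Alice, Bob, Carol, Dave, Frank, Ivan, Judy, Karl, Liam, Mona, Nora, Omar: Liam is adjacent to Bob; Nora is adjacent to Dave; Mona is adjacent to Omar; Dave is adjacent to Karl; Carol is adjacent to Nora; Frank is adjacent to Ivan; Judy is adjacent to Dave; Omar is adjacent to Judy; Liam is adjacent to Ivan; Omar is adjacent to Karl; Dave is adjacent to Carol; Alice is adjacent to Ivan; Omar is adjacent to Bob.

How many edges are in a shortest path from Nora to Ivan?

Distance 0: Nora.
Distance 1: Carol, Dave.
Distance 2: Judy, Karl.
Distance 3: Omar.
Distance 4: Bob, Mona.
Distance 5: Liam.
Distance 6: Ivan — contains Ivan.

6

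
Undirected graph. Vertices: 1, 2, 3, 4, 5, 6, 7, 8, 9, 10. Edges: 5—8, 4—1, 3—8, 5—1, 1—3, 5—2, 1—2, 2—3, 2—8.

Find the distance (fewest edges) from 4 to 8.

Distance 0: 4.
Distance 1: 1.
Distance 2: 2, 3, 5.
Distance 3: 8 — contains 8.

3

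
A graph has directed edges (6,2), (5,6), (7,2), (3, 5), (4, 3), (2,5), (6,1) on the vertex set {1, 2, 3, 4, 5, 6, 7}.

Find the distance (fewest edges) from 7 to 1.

4

Distance 0: 7.
Distance 1: 2.
Distance 2: 5.
Distance 3: 6.
Distance 4: 1 — contains 1.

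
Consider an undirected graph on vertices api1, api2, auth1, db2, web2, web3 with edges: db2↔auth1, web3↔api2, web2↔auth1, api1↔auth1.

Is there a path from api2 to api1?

Explore from api2.
Distance 1: reach web3.
The search is exhausted without reaching api1; it lies in a different component.

No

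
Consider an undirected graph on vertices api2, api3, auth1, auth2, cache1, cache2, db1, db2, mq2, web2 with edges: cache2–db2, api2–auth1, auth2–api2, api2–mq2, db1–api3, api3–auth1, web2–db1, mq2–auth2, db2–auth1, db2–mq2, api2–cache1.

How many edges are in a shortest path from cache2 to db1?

Distance 0: cache2.
Distance 1: db2.
Distance 2: auth1, mq2.
Distance 3: api2, api3, auth2.
Distance 4: cache1, db1 — contains db1.

4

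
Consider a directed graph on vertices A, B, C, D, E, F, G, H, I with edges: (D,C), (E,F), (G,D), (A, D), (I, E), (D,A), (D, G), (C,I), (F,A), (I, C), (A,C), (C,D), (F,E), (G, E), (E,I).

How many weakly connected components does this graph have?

From A: component {A, C, D, E, F, G, I}.
From B: component {B}.
From H: component {H}.
That's 3 components.

3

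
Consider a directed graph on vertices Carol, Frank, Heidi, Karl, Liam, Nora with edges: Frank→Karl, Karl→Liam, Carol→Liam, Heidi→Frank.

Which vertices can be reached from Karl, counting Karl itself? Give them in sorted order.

Karl, Liam

Start at Karl.
Its neighbours: Liam.
Nothing further is reachable.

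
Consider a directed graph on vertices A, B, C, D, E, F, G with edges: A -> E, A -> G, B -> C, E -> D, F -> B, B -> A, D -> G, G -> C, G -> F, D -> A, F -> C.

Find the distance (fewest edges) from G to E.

Distance 0: G.
Distance 1: C, F.
Distance 2: B.
Distance 3: A.
Distance 4: E — contains E.

4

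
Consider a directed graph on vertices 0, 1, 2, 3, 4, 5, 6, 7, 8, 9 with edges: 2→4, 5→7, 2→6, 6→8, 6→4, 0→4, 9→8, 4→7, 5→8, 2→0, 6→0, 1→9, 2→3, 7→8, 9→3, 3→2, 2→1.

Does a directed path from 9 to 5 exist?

Explore from 9.
Distance 1: reach 3, 8.
Distance 2: reach 2.
Distance 3: reach 0, 1, 4, 6.
Distance 4: reach 7.
The search from 9 is exhausted; no directed path reaches 5.

No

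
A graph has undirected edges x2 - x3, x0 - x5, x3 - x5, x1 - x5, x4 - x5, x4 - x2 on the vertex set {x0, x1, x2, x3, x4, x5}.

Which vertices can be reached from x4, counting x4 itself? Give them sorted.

x0, x1, x2, x3, x4, x5

Start at x4.
Its neighbours: x2, x5.
Then their neighbours: x0, x1, x3.
Every vertex is now reached.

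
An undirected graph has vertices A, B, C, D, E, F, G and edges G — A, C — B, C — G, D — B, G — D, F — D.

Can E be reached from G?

Explore from G.
Distance 1: reach A, C, D.
Distance 2: reach B, F.
The search is exhausted without reaching E; it lies in a different component.

No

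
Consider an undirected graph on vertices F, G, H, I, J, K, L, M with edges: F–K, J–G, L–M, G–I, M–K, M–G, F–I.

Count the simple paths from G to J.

G–J

1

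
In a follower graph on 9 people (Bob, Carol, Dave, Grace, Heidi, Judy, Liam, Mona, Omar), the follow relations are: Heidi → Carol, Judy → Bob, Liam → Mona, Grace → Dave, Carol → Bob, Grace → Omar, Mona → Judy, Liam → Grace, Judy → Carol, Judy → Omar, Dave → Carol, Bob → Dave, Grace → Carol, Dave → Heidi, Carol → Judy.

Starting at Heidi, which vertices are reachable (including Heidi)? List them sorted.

Bob, Carol, Dave, Heidi, Judy, Omar

Start at Heidi.
Its neighbours: Carol.
Then their neighbours: Bob, Judy.
Then next layer: Dave, Omar.
Nothing further is reachable.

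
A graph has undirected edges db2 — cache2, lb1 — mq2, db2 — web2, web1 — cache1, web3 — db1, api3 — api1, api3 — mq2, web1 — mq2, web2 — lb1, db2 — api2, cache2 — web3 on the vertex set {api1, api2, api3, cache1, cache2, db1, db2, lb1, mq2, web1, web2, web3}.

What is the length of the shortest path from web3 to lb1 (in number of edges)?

4

Distance 0: web3.
Distance 1: cache2, db1.
Distance 2: db2.
Distance 3: api2, web2.
Distance 4: lb1 — contains lb1.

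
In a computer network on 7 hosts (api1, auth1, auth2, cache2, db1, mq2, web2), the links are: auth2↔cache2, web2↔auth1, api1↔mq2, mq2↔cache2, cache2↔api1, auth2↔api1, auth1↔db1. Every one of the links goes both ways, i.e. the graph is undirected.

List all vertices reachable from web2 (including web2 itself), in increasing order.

Start at web2.
Its neighbours: auth1.
Then their neighbours: db1.
Nothing further is reachable.

auth1, db1, web2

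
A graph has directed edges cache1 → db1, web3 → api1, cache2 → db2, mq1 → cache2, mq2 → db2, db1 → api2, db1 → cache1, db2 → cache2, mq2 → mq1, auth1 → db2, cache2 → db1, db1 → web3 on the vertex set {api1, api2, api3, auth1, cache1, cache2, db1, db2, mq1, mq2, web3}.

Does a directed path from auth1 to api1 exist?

Explore from auth1.
Distance 1: reach db2.
Distance 2: reach cache2.
Distance 3: reach db1.
Distance 4: reach api2, cache1, web3.
Distance 5: reach api1.
Found api1.

Yes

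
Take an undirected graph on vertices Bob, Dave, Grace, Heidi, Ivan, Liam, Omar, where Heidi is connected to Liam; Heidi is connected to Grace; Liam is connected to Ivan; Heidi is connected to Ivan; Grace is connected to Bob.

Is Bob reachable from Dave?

Dave has no edges, so nothing is reachable from it.

No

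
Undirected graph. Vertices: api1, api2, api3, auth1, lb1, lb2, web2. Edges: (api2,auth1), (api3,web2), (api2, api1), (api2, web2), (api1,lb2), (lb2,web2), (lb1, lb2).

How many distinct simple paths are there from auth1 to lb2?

2

auth1–api2–api1–lb2
auth1–api2–web2–lb2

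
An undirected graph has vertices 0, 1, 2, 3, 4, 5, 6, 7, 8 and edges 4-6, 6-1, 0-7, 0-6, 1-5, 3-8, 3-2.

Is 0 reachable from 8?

No

Explore from 8.
Distance 1: reach 3.
Distance 2: reach 2.
The search is exhausted without reaching 0; it lies in a different component.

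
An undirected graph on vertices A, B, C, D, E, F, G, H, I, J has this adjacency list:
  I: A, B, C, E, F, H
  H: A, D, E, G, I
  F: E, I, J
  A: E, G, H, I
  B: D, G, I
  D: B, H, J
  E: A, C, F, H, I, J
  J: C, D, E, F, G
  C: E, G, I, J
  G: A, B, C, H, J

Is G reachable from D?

Explore from D.
Distance 1: reach B, H, J.
Distance 2: reach A, C, E, F, G, I.
Found G.

Yes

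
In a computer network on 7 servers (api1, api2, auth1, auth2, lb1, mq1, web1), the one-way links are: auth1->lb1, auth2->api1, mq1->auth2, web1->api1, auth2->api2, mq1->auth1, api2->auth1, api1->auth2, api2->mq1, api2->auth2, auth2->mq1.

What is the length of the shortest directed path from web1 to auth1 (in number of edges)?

4

Distance 0: web1.
Distance 1: api1.
Distance 2: auth2.
Distance 3: api2, mq1.
Distance 4: auth1 — contains auth1.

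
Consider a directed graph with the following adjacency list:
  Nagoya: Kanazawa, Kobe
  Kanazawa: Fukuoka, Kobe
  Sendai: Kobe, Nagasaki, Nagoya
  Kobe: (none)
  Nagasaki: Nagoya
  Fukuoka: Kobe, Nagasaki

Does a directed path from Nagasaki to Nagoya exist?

Explore from Nagasaki.
Distance 1: reach Nagoya.
Found Nagoya.

Yes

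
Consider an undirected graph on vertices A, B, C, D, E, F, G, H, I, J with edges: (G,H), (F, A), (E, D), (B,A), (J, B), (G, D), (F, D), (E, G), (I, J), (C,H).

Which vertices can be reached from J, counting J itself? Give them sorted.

A, B, C, D, E, F, G, H, I, J

Start at J.
Its neighbours: B, I.
Then their neighbours: A.
Then next layer: F.
Then next layer: D.
Then next layer: E, G.
Then next layer: H.
Then next layer: C.
Every vertex is now reached.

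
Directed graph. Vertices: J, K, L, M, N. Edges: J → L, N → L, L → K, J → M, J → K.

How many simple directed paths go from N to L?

1

N→L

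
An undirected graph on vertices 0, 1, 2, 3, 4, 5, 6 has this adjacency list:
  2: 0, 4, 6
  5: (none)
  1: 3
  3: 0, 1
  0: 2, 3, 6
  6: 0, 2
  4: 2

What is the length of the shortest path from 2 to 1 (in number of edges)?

Distance 0: 2.
Distance 1: 0, 4, 6.
Distance 2: 3.
Distance 3: 1 — contains 1.

3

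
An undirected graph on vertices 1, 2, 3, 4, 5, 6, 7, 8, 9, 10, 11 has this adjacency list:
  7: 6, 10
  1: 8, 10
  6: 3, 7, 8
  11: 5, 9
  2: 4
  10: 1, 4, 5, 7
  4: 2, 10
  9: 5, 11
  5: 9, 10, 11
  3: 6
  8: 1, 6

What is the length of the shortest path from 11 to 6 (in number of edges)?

4

Distance 0: 11.
Distance 1: 5, 9.
Distance 2: 10.
Distance 3: 1, 4, 7.
Distance 4: 2, 6, 8 — contains 6.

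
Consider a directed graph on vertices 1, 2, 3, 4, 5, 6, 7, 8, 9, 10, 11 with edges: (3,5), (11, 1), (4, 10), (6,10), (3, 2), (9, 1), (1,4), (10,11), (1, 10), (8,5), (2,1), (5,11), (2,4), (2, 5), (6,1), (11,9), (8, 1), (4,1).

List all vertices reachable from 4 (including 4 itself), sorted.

Start at 4.
Its neighbours: 1, 10.
Then their neighbours: 11.
Then next layer: 9.
Nothing further is reachable.

1, 4, 9, 10, 11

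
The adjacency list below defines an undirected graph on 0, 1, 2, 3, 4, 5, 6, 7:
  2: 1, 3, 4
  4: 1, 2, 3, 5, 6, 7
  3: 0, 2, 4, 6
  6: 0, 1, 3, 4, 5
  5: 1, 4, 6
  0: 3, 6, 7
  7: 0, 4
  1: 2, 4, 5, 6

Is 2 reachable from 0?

Explore from 0.
Distance 1: reach 3, 6, 7.
Distance 2: reach 1, 2, 4, 5.
Found 2.

Yes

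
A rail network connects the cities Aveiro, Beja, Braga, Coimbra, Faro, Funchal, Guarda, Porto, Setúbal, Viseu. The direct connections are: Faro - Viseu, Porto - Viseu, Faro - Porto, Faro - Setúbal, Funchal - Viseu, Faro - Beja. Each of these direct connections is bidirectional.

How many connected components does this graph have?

From Aveiro: component {Aveiro}.
From Beja: component {Beja, Faro, Funchal, Porto, Setúbal, Viseu}.
From Braga: component {Braga}.
From Coimbra: component {Coimbra}.
From Guarda: component {Guarda}.
That's 5 components.

5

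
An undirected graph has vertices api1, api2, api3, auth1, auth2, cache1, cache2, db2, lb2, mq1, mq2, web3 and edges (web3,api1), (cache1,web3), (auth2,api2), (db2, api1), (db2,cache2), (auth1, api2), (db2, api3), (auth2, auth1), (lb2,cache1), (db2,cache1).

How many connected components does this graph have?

4

From api1: component {api1, api3, cache1, cache2, db2, lb2, web3}.
From api2: component {api2, auth1, auth2}.
From mq1: component {mq1}.
From mq2: component {mq2}.
That's 4 components.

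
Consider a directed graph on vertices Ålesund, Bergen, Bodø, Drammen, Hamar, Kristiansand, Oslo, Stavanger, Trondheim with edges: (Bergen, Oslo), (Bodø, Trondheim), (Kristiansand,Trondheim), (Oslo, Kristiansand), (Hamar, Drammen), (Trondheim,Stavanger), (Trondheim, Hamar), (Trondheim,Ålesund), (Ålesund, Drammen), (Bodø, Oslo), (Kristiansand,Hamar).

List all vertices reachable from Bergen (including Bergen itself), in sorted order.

Start at Bergen.
Its neighbours: Oslo.
Then their neighbours: Kristiansand.
Then next layer: Hamar, Trondheim.
Then next layer: Ålesund, Drammen, Stavanger.
Nothing further is reachable.

Ålesund, Bergen, Drammen, Hamar, Kristiansand, Oslo, Stavanger, Trondheim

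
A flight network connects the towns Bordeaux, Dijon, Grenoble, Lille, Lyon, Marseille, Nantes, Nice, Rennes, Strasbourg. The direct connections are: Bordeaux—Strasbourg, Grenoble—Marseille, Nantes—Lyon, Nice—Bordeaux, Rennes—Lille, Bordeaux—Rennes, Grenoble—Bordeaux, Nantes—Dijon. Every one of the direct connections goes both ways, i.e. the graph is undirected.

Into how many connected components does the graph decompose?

2

From Bordeaux: component {Bordeaux, Grenoble, Lille, Marseille, Nice, Rennes, Strasbourg}.
From Dijon: component {Dijon, Lyon, Nantes}.
That's 2 components.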